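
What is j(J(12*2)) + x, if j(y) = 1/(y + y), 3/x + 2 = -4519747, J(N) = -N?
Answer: -1506631/72315984 ≈ -0.020834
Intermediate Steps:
x = -1/1506583 (x = 3/(-2 - 4519747) = 3/(-4519749) = 3*(-1/4519749) = -1/1506583 ≈ -6.6375e-7)
j(y) = 1/(2*y)
j(J(12*2)) + x = 1/(2*((-12*2))) - 1/1506583 = 1/(2*((-1*24))) - 1/1506583 = (½)/(-24) - 1/1506583 = (½)*(-1/24) - 1/1506583 = -1/48 - 1/1506583 = -1506631/72315984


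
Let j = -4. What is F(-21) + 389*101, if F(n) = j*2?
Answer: 39281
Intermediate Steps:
F(n) = -8 (F(n) = -4*2 = -8)
F(-21) + 389*101 = -8 + 389*101 = -8 + 39289 = 39281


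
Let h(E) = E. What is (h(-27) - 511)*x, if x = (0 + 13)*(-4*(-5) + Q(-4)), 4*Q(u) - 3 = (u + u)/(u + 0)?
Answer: -297245/2 ≈ -1.4862e+5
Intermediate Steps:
Q(u) = 5/4 (Q(u) = 3/4 + ((u + u)/(u + 0))/4 = 3/4 + ((2*u)/u)/4 = 3/4 + (1/4)*2 = 3/4 + 1/2 = 5/4)
x = 1105/4 (x = (0 + 13)*(-4*(-5) + 5/4) = 13*(20 + 5/4) = 13*(85/4) = 1105/4 ≈ 276.25)
(h(-27) - 511)*x = (-27 - 511)*(1105/4) = -538*1105/4 = -297245/2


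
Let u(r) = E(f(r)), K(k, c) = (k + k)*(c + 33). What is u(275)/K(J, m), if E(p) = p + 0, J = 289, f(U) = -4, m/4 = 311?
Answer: -2/369053 ≈ -5.4193e-6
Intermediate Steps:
m = 1244 (m = 4*311 = 1244)
K(k, c) = 2*k*(33 + c) (K(k, c) = (2*k)*(33 + c) = 2*k*(33 + c))
E(p) = p
u(r) = -4
u(275)/K(J, m) = -4*1/(578*(33 + 1244)) = -4/(2*289*1277) = -4/738106 = -4*1/738106 = -2/369053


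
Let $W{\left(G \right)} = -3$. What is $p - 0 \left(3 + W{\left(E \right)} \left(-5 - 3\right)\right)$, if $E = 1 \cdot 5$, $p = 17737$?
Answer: $17737$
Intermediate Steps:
$E = 5$
$p - 0 \left(3 + W{\left(E \right)} \left(-5 - 3\right)\right) = 17737 - 0 \left(3 - 3 \left(-5 - 3\right)\right) = 17737 - 0 \left(3 - -24\right) = 17737 - 0 \left(3 + 24\right) = 17737 - 0 \cdot 27 = 17737 - 0 = 17737 + 0 = 17737$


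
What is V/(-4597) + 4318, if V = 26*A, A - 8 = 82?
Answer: 19847506/4597 ≈ 4317.5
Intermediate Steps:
A = 90 (A = 8 + 82 = 90)
V = 2340 (V = 26*90 = 2340)
V/(-4597) + 4318 = 2340/(-4597) + 4318 = 2340*(-1/4597) + 4318 = -2340/4597 + 4318 = 19847506/4597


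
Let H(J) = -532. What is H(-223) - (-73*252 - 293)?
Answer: 18157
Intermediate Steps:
H(-223) - (-73*252 - 293) = -532 - (-73*252 - 293) = -532 - (-18396 - 293) = -532 - 1*(-18689) = -532 + 18689 = 18157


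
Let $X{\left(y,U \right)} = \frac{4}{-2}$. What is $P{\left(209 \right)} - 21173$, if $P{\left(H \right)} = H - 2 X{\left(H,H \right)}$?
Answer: $-20960$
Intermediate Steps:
$X{\left(y,U \right)} = -2$ ($X{\left(y,U \right)} = 4 \left(- \frac{1}{2}\right) = -2$)
$P{\left(H \right)} = 4 + H$ ($P{\left(H \right)} = H - -4 = H + 4 = 4 + H$)
$P{\left(209 \right)} - 21173 = \left(4 + 209\right) - 21173 = 213 - 21173 = -20960$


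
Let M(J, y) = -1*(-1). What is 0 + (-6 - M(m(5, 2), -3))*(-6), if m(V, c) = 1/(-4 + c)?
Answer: 42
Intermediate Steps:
M(J, y) = 1
0 + (-6 - M(m(5, 2), -3))*(-6) = 0 + (-6 - 1*1)*(-6) = 0 + (-6 - 1)*(-6) = 0 - 7*(-6) = 0 + 42 = 42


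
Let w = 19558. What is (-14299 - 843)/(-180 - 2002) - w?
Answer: -21330207/1091 ≈ -19551.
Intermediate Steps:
(-14299 - 843)/(-180 - 2002) - w = (-14299 - 843)/(-180 - 2002) - 1*19558 = -15142/(-2182) - 19558 = -15142*(-1/2182) - 19558 = 7571/1091 - 19558 = -21330207/1091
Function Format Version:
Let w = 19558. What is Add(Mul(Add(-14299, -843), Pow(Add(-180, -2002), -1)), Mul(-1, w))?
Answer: Rational(-21330207, 1091) ≈ -19551.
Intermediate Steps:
Add(Mul(Add(-14299, -843), Pow(Add(-180, -2002), -1)), Mul(-1, w)) = Add(Mul(Add(-14299, -843), Pow(Add(-180, -2002), -1)), Mul(-1, 19558)) = Add(Mul(-15142, Pow(-2182, -1)), -19558) = Add(Mul(-15142, Rational(-1, 2182)), -19558) = Add(Rational(7571, 1091), -19558) = Rational(-21330207, 1091)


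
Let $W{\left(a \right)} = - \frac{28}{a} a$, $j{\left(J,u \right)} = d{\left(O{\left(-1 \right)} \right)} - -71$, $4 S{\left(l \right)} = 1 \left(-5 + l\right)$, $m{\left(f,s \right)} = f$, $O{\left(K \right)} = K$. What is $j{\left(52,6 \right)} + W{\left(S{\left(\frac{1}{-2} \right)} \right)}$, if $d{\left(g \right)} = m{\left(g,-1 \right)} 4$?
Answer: $39$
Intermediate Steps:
$d{\left(g \right)} = 4 g$ ($d{\left(g \right)} = g 4 = 4 g$)
$S{\left(l \right)} = - \frac{5}{4} + \frac{l}{4}$ ($S{\left(l \right)} = \frac{1 \left(-5 + l\right)}{4} = \frac{-5 + l}{4} = - \frac{5}{4} + \frac{l}{4}$)
$j{\left(J,u \right)} = 67$ ($j{\left(J,u \right)} = 4 \left(-1\right) - -71 = -4 + 71 = 67$)
$W{\left(a \right)} = -28$
$j{\left(52,6 \right)} + W{\left(S{\left(\frac{1}{-2} \right)} \right)} = 67 - 28 = 39$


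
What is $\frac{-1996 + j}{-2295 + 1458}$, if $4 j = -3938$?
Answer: $\frac{1987}{558} \approx 3.5609$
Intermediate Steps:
$j = - \frac{1969}{2}$ ($j = \frac{1}{4} \left(-3938\right) = - \frac{1969}{2} \approx -984.5$)
$\frac{-1996 + j}{-2295 + 1458} = \frac{-1996 - \frac{1969}{2}}{-2295 + 1458} = - \frac{5961}{2 \left(-837\right)} = \left(- \frac{5961}{2}\right) \left(- \frac{1}{837}\right) = \frac{1987}{558}$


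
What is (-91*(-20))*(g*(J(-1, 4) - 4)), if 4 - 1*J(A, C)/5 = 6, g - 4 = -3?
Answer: -25480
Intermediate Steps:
g = 1 (g = 4 - 3 = 1)
J(A, C) = -10 (J(A, C) = 20 - 5*6 = 20 - 30 = -10)
(-91*(-20))*(g*(J(-1, 4) - 4)) = (-91*(-20))*(1*(-10 - 4)) = 1820*(1*(-14)) = 1820*(-14) = -25480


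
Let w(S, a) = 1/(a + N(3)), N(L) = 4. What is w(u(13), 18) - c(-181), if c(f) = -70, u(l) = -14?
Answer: 1541/22 ≈ 70.045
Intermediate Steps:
w(S, a) = 1/(4 + a) (w(S, a) = 1/(a + 4) = 1/(4 + a))
w(u(13), 18) - c(-181) = 1/(4 + 18) - 1*(-70) = 1/22 + 70 = 1541/22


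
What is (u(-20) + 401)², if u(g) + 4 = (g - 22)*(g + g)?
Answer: 4313929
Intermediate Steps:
u(g) = -4 + 2*g*(-22 + g) (u(g) = -4 + (g - 22)*(g + g) = -4 + (-22 + g)*(2*g) = -4 + 2*g*(-22 + g))
(u(-20) + 401)² = ((-4 - 44*(-20) + 2*(-20)²) + 401)² = ((-4 + 880 + 2*400) + 401)² = ((-4 + 880 + 800) + 401)² = (1676 + 401)² = 2077² = 4313929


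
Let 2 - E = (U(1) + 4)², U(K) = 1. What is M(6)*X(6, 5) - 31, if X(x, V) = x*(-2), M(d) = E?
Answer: 245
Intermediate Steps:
E = -23 (E = 2 - (1 + 4)² = 2 - 1*5² = 2 - 1*25 = 2 - 25 = -23)
M(d) = -23
X(x, V) = -2*x
M(6)*X(6, 5) - 31 = -(-46)*6 - 31 = -23*(-12) - 31 = 276 - 31 = 245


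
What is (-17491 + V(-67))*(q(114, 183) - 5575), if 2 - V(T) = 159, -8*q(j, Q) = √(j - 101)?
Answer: 98387600 + 2206*√13 ≈ 9.8396e+7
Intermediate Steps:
q(j, Q) = -√(-101 + j)/8 (q(j, Q) = -√(j - 101)/8 = -√(-101 + j)/8)
V(T) = -157 (V(T) = 2 - 1*159 = 2 - 159 = -157)
(-17491 + V(-67))*(q(114, 183) - 5575) = (-17491 - 157)*(-√(-101 + 114)/8 - 5575) = -17648*(-√13/8 - 5575) = -17648*(-5575 - √13/8) = 98387600 + 2206*√13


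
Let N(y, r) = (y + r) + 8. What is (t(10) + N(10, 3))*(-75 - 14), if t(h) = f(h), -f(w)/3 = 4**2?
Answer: 2403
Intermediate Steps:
f(w) = -48 (f(w) = -3*4**2 = -3*16 = -48)
t(h) = -48
N(y, r) = 8 + r + y (N(y, r) = (r + y) + 8 = 8 + r + y)
(t(10) + N(10, 3))*(-75 - 14) = (-48 + (8 + 3 + 10))*(-75 - 14) = (-48 + 21)*(-89) = -27*(-89) = 2403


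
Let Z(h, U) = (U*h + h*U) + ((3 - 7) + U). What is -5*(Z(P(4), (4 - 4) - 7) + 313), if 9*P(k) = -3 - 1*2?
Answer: -13940/9 ≈ -1548.9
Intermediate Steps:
P(k) = -5/9 (P(k) = (-3 - 1*2)/9 = (-3 - 2)/9 = (1/9)*(-5) = -5/9)
Z(h, U) = -4 + U + 2*U*h (Z(h, U) = (U*h + U*h) + (-4 + U) = 2*U*h + (-4 + U) = -4 + U + 2*U*h)
-5*(Z(P(4), (4 - 4) - 7) + 313) = -5*((-4 + ((4 - 4) - 7) + 2*((4 - 4) - 7)*(-5/9)) + 313) = -5*((-4 + (0 - 7) + 2*(0 - 7)*(-5/9)) + 313) = -5*((-4 - 7 + 2*(-7)*(-5/9)) + 313) = -5*((-4 - 7 + 70/9) + 313) = -5*(-29/9 + 313) = -5*2788/9 = -13940/9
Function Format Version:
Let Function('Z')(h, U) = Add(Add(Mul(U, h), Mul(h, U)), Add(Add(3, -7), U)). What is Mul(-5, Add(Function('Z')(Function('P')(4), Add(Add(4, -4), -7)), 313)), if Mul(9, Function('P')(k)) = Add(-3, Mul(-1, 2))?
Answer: Rational(-13940, 9) ≈ -1548.9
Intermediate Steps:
Function('P')(k) = Rational(-5, 9) (Function('P')(k) = Mul(Rational(1, 9), Add(-3, Mul(-1, 2))) = Mul(Rational(1, 9), Add(-3, -2)) = Mul(Rational(1, 9), -5) = Rational(-5, 9))
Function('Z')(h, U) = Add(-4, U, Mul(2, U, h)) (Function('Z')(h, U) = Add(Add(Mul(U, h), Mul(U, h)), Add(-4, U)) = Add(Mul(2, U, h), Add(-4, U)) = Add(-4, U, Mul(2, U, h)))
Mul(-5, Add(Function('Z')(Function('P')(4), Add(Add(4, -4), -7)), 313)) = Mul(-5, Add(Add(-4, Add(Add(4, -4), -7), Mul(2, Add(Add(4, -4), -7), Rational(-5, 9))), 313)) = Mul(-5, Add(Add(-4, Add(0, -7), Mul(2, Add(0, -7), Rational(-5, 9))), 313)) = Mul(-5, Add(Add(-4, -7, Mul(2, -7, Rational(-5, 9))), 313)) = Mul(-5, Add(Add(-4, -7, Rational(70, 9)), 313)) = Mul(-5, Add(Rational(-29, 9), 313)) = Mul(-5, Rational(2788, 9)) = Rational(-13940, 9)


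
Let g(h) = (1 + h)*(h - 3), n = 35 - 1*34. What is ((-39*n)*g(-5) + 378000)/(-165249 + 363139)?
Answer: 188376/98945 ≈ 1.9038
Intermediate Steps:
n = 1 (n = 35 - 34 = 1)
g(h) = (1 + h)*(-3 + h)
((-39*n)*g(-5) + 378000)/(-165249 + 363139) = ((-39*1)*(-3 + (-5)² - 2*(-5)) + 378000)/(-165249 + 363139) = (-39*(-3 + 25 + 10) + 378000)/197890 = (-39*32 + 378000)*(1/197890) = (-1248 + 378000)*(1/197890) = 376752*(1/197890) = 188376/98945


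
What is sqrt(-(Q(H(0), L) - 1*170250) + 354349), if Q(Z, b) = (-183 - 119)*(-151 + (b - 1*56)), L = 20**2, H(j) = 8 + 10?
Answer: 3*sqrt(64765) ≈ 763.47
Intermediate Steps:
H(j) = 18
L = 400
Q(Z, b) = 62514 - 302*b (Q(Z, b) = -302*(-151 + (b - 56)) = -302*(-151 + (-56 + b)) = -302*(-207 + b) = 62514 - 302*b)
sqrt(-(Q(H(0), L) - 1*170250) + 354349) = sqrt(-((62514 - 302*400) - 1*170250) + 354349) = sqrt(-((62514 - 120800) - 170250) + 354349) = sqrt(-(-58286 - 170250) + 354349) = sqrt(-1*(-228536) + 354349) = sqrt(228536 + 354349) = sqrt(582885) = 3*sqrt(64765)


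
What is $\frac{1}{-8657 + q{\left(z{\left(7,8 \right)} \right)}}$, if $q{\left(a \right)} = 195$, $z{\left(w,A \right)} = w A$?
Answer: $- \frac{1}{8462} \approx -0.00011818$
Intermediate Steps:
$z{\left(w,A \right)} = A w$
$\frac{1}{-8657 + q{\left(z{\left(7,8 \right)} \right)}} = \frac{1}{-8657 + 195} = \frac{1}{-8462} = - \frac{1}{8462}$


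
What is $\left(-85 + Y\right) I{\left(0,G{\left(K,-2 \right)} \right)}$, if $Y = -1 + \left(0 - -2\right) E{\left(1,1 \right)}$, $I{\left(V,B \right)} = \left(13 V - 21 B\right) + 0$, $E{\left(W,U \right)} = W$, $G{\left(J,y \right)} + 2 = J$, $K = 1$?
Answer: $-1764$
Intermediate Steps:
$G{\left(J,y \right)} = -2 + J$
$I{\left(V,B \right)} = - 21 B + 13 V$ ($I{\left(V,B \right)} = \left(- 21 B + 13 V\right) + 0 = - 21 B + 13 V$)
$Y = 1$ ($Y = -1 + \left(0 - -2\right) 1 = -1 + \left(0 + 2\right) 1 = -1 + 2 \cdot 1 = -1 + 2 = 1$)
$\left(-85 + Y\right) I{\left(0,G{\left(K,-2 \right)} \right)} = \left(-85 + 1\right) \left(- 21 \left(-2 + 1\right) + 13 \cdot 0\right) = - 84 \left(\left(-21\right) \left(-1\right) + 0\right) = - 84 \left(21 + 0\right) = \left(-84\right) 21 = -1764$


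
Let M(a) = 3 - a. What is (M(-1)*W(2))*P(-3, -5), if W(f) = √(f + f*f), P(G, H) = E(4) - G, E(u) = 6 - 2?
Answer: 28*√6 ≈ 68.586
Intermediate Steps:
E(u) = 4
P(G, H) = 4 - G
W(f) = √(f + f²)
(M(-1)*W(2))*P(-3, -5) = ((3 - 1*(-1))*√(2*(1 + 2)))*(4 - 1*(-3)) = ((3 + 1)*√(2*3))*(4 + 3) = (4*√6)*7 = 28*√6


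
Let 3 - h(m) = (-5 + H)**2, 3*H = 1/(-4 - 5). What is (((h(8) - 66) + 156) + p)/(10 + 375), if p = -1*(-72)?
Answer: 101789/280665 ≈ 0.36267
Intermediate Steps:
H = -1/27 (H = 1/(3*(-4 - 5)) = (1/3)/(-9) = (1/3)*(-1/9) = -1/27 ≈ -0.037037)
h(m) = -16309/729 (h(m) = 3 - (-5 - 1/27)**2 = 3 - (-136/27)**2 = 3 - 1*18496/729 = 3 - 18496/729 = -16309/729)
p = 72
(((h(8) - 66) + 156) + p)/(10 + 375) = (((-16309/729 - 66) + 156) + 72)/(10 + 375) = ((-64423/729 + 156) + 72)/385 = (49301/729 + 72)*(1/385) = (101789/729)*(1/385) = 101789/280665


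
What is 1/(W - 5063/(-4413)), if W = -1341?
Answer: -4413/5912770 ≈ -0.00074635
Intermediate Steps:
1/(W - 5063/(-4413)) = 1/(-1341 - 5063/(-4413)) = 1/(-1341 - 5063*(-1/4413)) = 1/(-1341 + 5063/4413) = 1/(-5912770/4413) = -4413/5912770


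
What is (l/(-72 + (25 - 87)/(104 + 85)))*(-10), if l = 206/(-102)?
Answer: -6489/23239 ≈ -0.27923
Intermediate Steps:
l = -103/51 (l = 206*(-1/102) = -103/51 ≈ -2.0196)
(l/(-72 + (25 - 87)/(104 + 85)))*(-10) = (-103/51/(-72 + (25 - 87)/(104 + 85)))*(-10) = (-103/51/(-72 - 62/189))*(-10) = (-103/51/(-13670/189))*(-10) = -189/13670*(-103/51)*(-10) = (6489/232390)*(-10) = -6489/23239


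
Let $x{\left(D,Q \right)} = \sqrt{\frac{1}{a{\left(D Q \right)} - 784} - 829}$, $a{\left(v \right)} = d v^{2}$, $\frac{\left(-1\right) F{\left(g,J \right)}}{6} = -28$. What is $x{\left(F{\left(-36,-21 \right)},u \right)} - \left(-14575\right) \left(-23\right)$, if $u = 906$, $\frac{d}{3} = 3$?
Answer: $-335225 + \frac{i \sqrt{45969883283650885433921}}{7446624164} \approx -3.3523 \cdot 10^{5} + 28.792 i$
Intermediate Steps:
$d = 9$ ($d = 3 \cdot 3 = 9$)
$F{\left(g,J \right)} = 168$ ($F{\left(g,J \right)} = \left(-6\right) \left(-28\right) = 168$)
$a{\left(v \right)} = 9 v^{2}$
$x{\left(D,Q \right)} = \sqrt{-829 + \frac{1}{-784 + 9 D^{2} Q^{2}}}$ ($x{\left(D,Q \right)} = \sqrt{\frac{1}{9 \left(D Q\right)^{2} - 784} - 829} = \sqrt{\frac{1}{9 D^{2} Q^{2} - 784} - 829} = \sqrt{\frac{1}{-784 + 9 D^{2} Q^{2}} - 829} = \sqrt{-829 + \frac{1}{-784 + 9 D^{2} Q^{2}}}$)
$x{\left(F{\left(-36,-21 \right)},u \right)} - \left(-14575\right) \left(-23\right) = \sqrt{\frac{649937 - 7461 \cdot 168^{2} \cdot 906^{2}}{-784 + 9 \cdot 168^{2} \cdot 906^{2}}} - \left(-14575\right) \left(-23\right) = \sqrt{\frac{649937 - 210579264 \cdot 820836}{-784 + 9 \cdot 28224 \cdot 820836}} - 335225 = \sqrt{\frac{649937 - 172851040744704}{-784 + 208505477376}} - 335225 = \sqrt{\frac{1}{208505476592} \left(-172851040094767\right)} - 335225 = \sqrt{- \frac{172851040094767}{208505476592}} - 335225 = \frac{i \sqrt{45969883283650885433921}}{7446624164} - 335225 = -335225 + \frac{i \sqrt{45969883283650885433921}}{7446624164}$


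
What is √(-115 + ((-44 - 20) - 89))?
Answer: 2*I*√67 ≈ 16.371*I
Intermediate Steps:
√(-115 + ((-44 - 20) - 89)) = √(-115 + (-64 - 89)) = √(-115 - 153) = √(-268) = 2*I*√67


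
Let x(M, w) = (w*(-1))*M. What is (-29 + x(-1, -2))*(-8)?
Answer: 248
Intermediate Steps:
x(M, w) = -M*w (x(M, w) = (-w)*M = -M*w)
(-29 + x(-1, -2))*(-8) = (-29 - 1*(-1)*(-2))*(-8) = (-29 - 2)*(-8) = -31*(-8) = 248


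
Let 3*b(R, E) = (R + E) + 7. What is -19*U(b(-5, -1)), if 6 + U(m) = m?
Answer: 323/3 ≈ 107.67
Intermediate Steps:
b(R, E) = 7/3 + E/3 + R/3 (b(R, E) = ((R + E) + 7)/3 = ((E + R) + 7)/3 = (7 + E + R)/3 = 7/3 + E/3 + R/3)
U(m) = -6 + m
-19*U(b(-5, -1)) = -19*(-6 + (7/3 + (⅓)*(-1) + (⅓)*(-5))) = -19*(-6 + (7/3 - ⅓ - 5/3)) = -19*(-6 + ⅓) = -19*(-17/3) = 323/3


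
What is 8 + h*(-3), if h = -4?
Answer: 20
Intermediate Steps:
8 + h*(-3) = 8 - 4*(-3) = 8 + 12 = 20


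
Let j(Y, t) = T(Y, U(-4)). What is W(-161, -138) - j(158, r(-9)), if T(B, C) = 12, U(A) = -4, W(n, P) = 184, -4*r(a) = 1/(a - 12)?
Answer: 172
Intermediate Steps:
r(a) = -1/(4*(-12 + a)) (r(a) = -1/(4*(a - 12)) = -1/(4*(-12 + a)))
j(Y, t) = 12
W(-161, -138) - j(158, r(-9)) = 184 - 1*12 = 184 - 12 = 172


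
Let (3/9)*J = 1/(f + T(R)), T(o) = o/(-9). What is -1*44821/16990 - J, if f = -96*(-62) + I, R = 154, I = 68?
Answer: -605489519/229475435 ≈ -2.6386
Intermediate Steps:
f = 6020 (f = -96*(-62) + 68 = 5952 + 68 = 6020)
T(o) = -o/9 (T(o) = o*(-⅑) = -o/9)
J = 27/54026 (J = 3/(6020 - ⅑*154) = 3/(6020 - 154/9) = 3/(54026/9) = 3*(9/54026) = 27/54026 ≈ 0.00049976)
-1*44821/16990 - J = -1*44821/16990 - 1*27/54026 = -44821*1/16990 - 27/54026 = -44821/16990 - 27/54026 = -605489519/229475435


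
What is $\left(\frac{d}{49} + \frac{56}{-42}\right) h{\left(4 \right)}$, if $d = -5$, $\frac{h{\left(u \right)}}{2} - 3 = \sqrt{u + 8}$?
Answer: $- \frac{422}{49} - \frac{844 \sqrt{3}}{147} \approx -18.557$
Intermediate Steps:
$h{\left(u \right)} = 6 + 2 \sqrt{8 + u}$ ($h{\left(u \right)} = 6 + 2 \sqrt{u + 8} = 6 + 2 \sqrt{8 + u}$)
$\left(\frac{d}{49} + \frac{56}{-42}\right) h{\left(4 \right)} = \left(- \frac{5}{49} + \frac{56}{-42}\right) \left(6 + 2 \sqrt{8 + 4}\right) = \left(\left(-5\right) \frac{1}{49} + 56 \left(- \frac{1}{42}\right)\right) \left(6 + 2 \sqrt{12}\right) = \left(- \frac{5}{49} - \frac{4}{3}\right) \left(6 + 2 \cdot 2 \sqrt{3}\right) = - \frac{211 \left(6 + 4 \sqrt{3}\right)}{147} = - \frac{422}{49} - \frac{844 \sqrt{3}}{147}$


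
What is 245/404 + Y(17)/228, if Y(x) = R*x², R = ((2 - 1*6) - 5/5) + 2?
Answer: -12267/3838 ≈ -3.1962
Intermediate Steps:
R = -3 (R = ((2 - 6) - 5*⅕) + 2 = (-4 - 1) + 2 = -5 + 2 = -3)
Y(x) = -3*x²
245/404 + Y(17)/228 = 245/404 - 3*17²/228 = 245*(1/404) - 3*289*(1/228) = 245/404 - 867*1/228 = 245/404 - 289/76 = -12267/3838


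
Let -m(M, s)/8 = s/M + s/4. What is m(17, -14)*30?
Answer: 17640/17 ≈ 1037.6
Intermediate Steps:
m(M, s) = -2*s - 8*s/M (m(M, s) = -8*(s/M + s/4) = -8*(s/4 + s/M) = -2*s - 8*s/M)
m(17, -14)*30 = -2*(-14)*(4 + 17)/17*30 = -2*(-14)*1/17*21*30 = (588/17)*30 = 17640/17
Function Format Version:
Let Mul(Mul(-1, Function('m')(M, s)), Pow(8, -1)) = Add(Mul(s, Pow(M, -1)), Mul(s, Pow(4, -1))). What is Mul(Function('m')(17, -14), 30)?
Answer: Rational(17640, 17) ≈ 1037.6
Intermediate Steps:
Function('m')(M, s) = Add(Mul(-2, s), Mul(-8, s, Pow(M, -1))) (Function('m')(M, s) = Mul(-8, Add(Mul(s, Pow(M, -1)), Mul(s, Pow(4, -1)))) = Mul(-8, Add(Mul(s, Pow(M, -1)), Mul(s, Rational(1, 4)))) = Mul(-8, Add(Mul(s, Pow(M, -1)), Mul(Rational(1, 4), s))) = Mul(-8, Add(Mul(Rational(1, 4), s), Mul(s, Pow(M, -1)))) = Add(Mul(-2, s), Mul(-8, s, Pow(M, -1))))
Mul(Function('m')(17, -14), 30) = Mul(Mul(-2, -14, Pow(17, -1), Add(4, 17)), 30) = Mul(Mul(-2, -14, Rational(1, 17), 21), 30) = Mul(Rational(588, 17), 30) = Rational(17640, 17)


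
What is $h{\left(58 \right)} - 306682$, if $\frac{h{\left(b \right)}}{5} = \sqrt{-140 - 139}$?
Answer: $-306682 + 15 i \sqrt{31} \approx -3.0668 \cdot 10^{5} + 83.516 i$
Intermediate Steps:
$h{\left(b \right)} = 15 i \sqrt{31}$ ($h{\left(b \right)} = 5 \sqrt{-140 - 139} = 5 \sqrt{-279} = 5 \cdot 3 i \sqrt{31} = 15 i \sqrt{31}$)
$h{\left(58 \right)} - 306682 = 15 i \sqrt{31} - 306682 = -306682 + 15 i \sqrt{31}$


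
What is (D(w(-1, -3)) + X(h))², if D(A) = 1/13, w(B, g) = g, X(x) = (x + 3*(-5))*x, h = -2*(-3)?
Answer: 491401/169 ≈ 2907.7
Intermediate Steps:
h = 6
X(x) = x*(-15 + x) (X(x) = (x - 15)*x = (-15 + x)*x = x*(-15 + x))
D(A) = 1/13
(D(w(-1, -3)) + X(h))² = (1/13 + 6*(-15 + 6))² = (1/13 + 6*(-9))² = (1/13 - 54)² = (-701/13)² = 491401/169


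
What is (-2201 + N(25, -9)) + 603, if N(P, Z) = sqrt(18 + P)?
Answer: -1598 + sqrt(43) ≈ -1591.4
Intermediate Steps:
(-2201 + N(25, -9)) + 603 = (-2201 + sqrt(18 + 25)) + 603 = (-2201 + sqrt(43)) + 603 = -1598 + sqrt(43)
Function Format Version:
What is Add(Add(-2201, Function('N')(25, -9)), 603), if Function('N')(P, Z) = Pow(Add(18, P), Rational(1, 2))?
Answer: Add(-1598, Pow(43, Rational(1, 2))) ≈ -1591.4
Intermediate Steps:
Add(Add(-2201, Function('N')(25, -9)), 603) = Add(Add(-2201, Pow(Add(18, 25), Rational(1, 2))), 603) = Add(Add(-2201, Pow(43, Rational(1, 2))), 603) = Add(-1598, Pow(43, Rational(1, 2)))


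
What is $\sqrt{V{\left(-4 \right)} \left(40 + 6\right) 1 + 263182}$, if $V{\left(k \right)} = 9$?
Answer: $2 \sqrt{65899} \approx 513.42$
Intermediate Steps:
$\sqrt{V{\left(-4 \right)} \left(40 + 6\right) 1 + 263182} = \sqrt{9 \left(40 + 6\right) 1 + 263182} = \sqrt{9 \cdot 46 \cdot 1 + 263182} = \sqrt{414 \cdot 1 + 263182} = \sqrt{414 + 263182} = \sqrt{263596} = 2 \sqrt{65899}$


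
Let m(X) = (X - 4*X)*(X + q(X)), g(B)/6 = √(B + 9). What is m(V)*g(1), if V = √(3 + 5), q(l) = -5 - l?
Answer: 360*√5 ≈ 804.98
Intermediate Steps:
V = 2*√2 (V = √8 = 2*√2 ≈ 2.8284)
g(B) = 6*√(9 + B) (g(B) = 6*√(B + 9) = 6*√(9 + B))
m(X) = 15*X (m(X) = (X - 4*X)*(X + (-5 - X)) = -3*X*(-5) = 15*X)
m(V)*g(1) = (15*(2*√2))*(6*√(9 + 1)) = (30*√2)*(6*√10) = 360*√5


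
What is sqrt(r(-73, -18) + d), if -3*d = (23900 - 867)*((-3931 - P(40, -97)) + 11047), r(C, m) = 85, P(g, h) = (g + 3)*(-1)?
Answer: 88*I*sqrt(63879)/3 ≈ 7413.8*I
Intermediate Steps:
P(g, h) = -3 - g (P(g, h) = (3 + g)*(-1) = -3 - g)
d = -164893247/3 (d = -(23900 - 867)*((-3931 - (-3 - 1*40)) + 11047)/3 = -23033*((-3931 - (-3 - 40)) + 11047)/3 = -23033*((-3931 - 1*(-43)) + 11047)/3 = -23033*((-3931 + 43) + 11047)/3 = -23033*(-3888 + 11047)/3 = -23033*7159/3 = -1/3*164893247 = -164893247/3 ≈ -5.4964e+7)
sqrt(r(-73, -18) + d) = sqrt(85 - 164893247/3) = sqrt(-164892992/3) = 88*I*sqrt(63879)/3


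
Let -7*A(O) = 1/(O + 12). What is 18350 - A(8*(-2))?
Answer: 513799/28 ≈ 18350.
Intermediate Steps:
A(O) = -1/(7*(12 + O)) (A(O) = -1/(7*(O + 12)) = -1/(7*(12 + O)))
18350 - A(8*(-2)) = 18350 - (-1)/(84 + 7*(8*(-2))) = 18350 - (-1)/(84 + 7*(-16)) = 18350 - (-1)/(84 - 112) = 18350 - (-1)/(-28) = 18350 - (-1)*(-1)/28 = 18350 - 1*1/28 = 18350 - 1/28 = 513799/28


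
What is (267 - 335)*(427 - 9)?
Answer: -28424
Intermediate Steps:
(267 - 335)*(427 - 9) = -68*418 = -28424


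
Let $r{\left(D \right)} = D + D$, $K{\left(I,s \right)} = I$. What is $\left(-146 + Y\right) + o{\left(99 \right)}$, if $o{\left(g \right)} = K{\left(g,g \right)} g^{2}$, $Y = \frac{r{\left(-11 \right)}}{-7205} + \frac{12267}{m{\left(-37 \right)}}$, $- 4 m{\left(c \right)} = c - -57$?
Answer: $\frac{126768648}{131} \approx 9.677 \cdot 10^{5}$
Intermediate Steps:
$m{\left(c \right)} = - \frac{57}{4} - \frac{c}{4}$ ($m{\left(c \right)} = - \frac{c - -57}{4} = - \frac{c + 57}{4} = - \frac{57 + c}{4} = - \frac{57}{4} - \frac{c}{4}$)
$r{\left(D \right)} = 2 D$
$Y = - \frac{321395}{131}$ ($Y = \frac{2 \left(-11\right)}{-7205} + \frac{12267}{- \frac{57}{4} - - \frac{37}{4}} = \left(-22\right) \left(- \frac{1}{7205}\right) + \frac{12267}{- \frac{57}{4} + \frac{37}{4}} = \frac{2}{655} + \frac{12267}{-5} = \frac{2}{655} + 12267 \left(- \frac{1}{5}\right) = \frac{2}{655} - \frac{12267}{5} = - \frac{321395}{131} \approx -2453.4$)
$o{\left(g \right)} = g^{3}$ ($o{\left(g \right)} = g g^{2} = g^{3}$)
$\left(-146 + Y\right) + o{\left(99 \right)} = \left(-146 - \frac{321395}{131}\right) + 99^{3} = - \frac{340521}{131} + 970299 = \frac{126768648}{131}$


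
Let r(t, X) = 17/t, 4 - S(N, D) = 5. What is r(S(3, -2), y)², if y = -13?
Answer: 289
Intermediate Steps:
S(N, D) = -1 (S(N, D) = 4 - 1*5 = 4 - 5 = -1)
r(S(3, -2), y)² = (17/(-1))² = (17*(-1))² = (-17)² = 289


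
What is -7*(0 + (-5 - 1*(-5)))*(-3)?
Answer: 0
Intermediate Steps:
-7*(0 + (-5 - 1*(-5)))*(-3) = -7*(0 + (-5 + 5))*(-3) = -7*(0 + 0)*(-3) = -7*0*(-3) = 0*(-3) = 0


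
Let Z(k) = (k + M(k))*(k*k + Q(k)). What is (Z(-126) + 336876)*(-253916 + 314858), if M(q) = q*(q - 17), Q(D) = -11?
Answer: 17319317595552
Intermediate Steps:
M(q) = q*(-17 + q)
Z(k) = (-11 + k²)*(k + k*(-17 + k)) (Z(k) = (k + k*(-17 + k))*(k*k - 11) = (k + k*(-17 + k))*(k² - 11) = (k + k*(-17 + k))*(-11 + k²) = (-11 + k²)*(k + k*(-17 + k)))
(Z(-126) + 336876)*(-253916 + 314858) = (-126*(176 + (-126)³ - 16*(-126)² - 11*(-126)) + 336876)*(-253916 + 314858) = (-126*(176 - 2000376 - 16*15876 + 1386) + 336876)*60942 = (-126*(176 - 2000376 - 254016 + 1386) + 336876)*60942 = (-126*(-2252830) + 336876)*60942 = (283856580 + 336876)*60942 = 284193456*60942 = 17319317595552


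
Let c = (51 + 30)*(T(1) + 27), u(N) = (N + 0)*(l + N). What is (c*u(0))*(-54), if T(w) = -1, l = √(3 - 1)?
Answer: 0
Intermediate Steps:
l = √2 ≈ 1.4142
u(N) = N*(N + √2) (u(N) = (N + 0)*(√2 + N) = N*(N + √2))
c = 2106 (c = (51 + 30)*(-1 + 27) = 81*26 = 2106)
(c*u(0))*(-54) = (2106*(0*(0 + √2)))*(-54) = (2106*(0*√2))*(-54) = (2106*0)*(-54) = 0*(-54) = 0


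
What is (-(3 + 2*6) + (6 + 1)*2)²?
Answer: 1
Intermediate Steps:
(-(3 + 2*6) + (6 + 1)*2)² = (-(3 + 12) + 7*2)² = (-1*15 + 14)² = (-15 + 14)² = (-1)² = 1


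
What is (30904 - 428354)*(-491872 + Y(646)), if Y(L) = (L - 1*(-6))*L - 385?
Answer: 28244784250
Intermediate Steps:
Y(L) = -385 + L*(6 + L) (Y(L) = (L + 6)*L - 385 = (6 + L)*L - 385 = L*(6 + L) - 385 = -385 + L*(6 + L))
(30904 - 428354)*(-491872 + Y(646)) = (30904 - 428354)*(-491872 + (-385 + 646² + 6*646)) = -397450*(-491872 + (-385 + 417316 + 3876)) = -397450*(-491872 + 420807) = -397450*(-71065) = 28244784250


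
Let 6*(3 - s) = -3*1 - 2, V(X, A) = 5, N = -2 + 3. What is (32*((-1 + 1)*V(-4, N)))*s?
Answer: 0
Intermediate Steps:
N = 1
s = 23/6 (s = 3 - (-3*1 - 2)/6 = 3 - (-3 - 2)/6 = 3 - 1/6*(-5) = 3 + 5/6 = 23/6 ≈ 3.8333)
(32*((-1 + 1)*V(-4, N)))*s = (32*((-1 + 1)*5))*(23/6) = (32*(0*5))*(23/6) = (32*0)*(23/6) = 0*(23/6) = 0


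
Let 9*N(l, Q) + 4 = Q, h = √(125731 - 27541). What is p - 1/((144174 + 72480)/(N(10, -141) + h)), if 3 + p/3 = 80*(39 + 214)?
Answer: 118379529091/1949886 - √10910/72218 ≈ 60711.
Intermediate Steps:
h = 3*√10910 (h = √98190 = 3*√10910 ≈ 313.35)
N(l, Q) = -4/9 + Q/9
p = 60711 (p = -9 + 3*(80*(39 + 214)) = -9 + 3*(80*253) = -9 + 3*20240 = -9 + 60720 = 60711)
p - 1/((144174 + 72480)/(N(10, -141) + h)) = 60711 - 1/((144174 + 72480)/((-4/9 + (⅑)*(-141)) + 3*√10910)) = 60711 - 1/(216654/((-4/9 - 47/3) + 3*√10910)) = 60711 - 1/(216654/(-145/9 + 3*√10910)) = 60711 - (-145/1949886 + √10910/72218) = 60711 + (145/1949886 - √10910/72218) = 118379529091/1949886 - √10910/72218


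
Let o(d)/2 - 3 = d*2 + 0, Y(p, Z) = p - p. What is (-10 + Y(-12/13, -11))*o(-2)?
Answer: 20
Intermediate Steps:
Y(p, Z) = 0
o(d) = 6 + 4*d (o(d) = 6 + 2*(d*2 + 0) = 6 + 2*(2*d + 0) = 6 + 2*(2*d) = 6 + 4*d)
(-10 + Y(-12/13, -11))*o(-2) = (-10 + 0)*(6 + 4*(-2)) = -10*(6 - 8) = -10*(-2) = 20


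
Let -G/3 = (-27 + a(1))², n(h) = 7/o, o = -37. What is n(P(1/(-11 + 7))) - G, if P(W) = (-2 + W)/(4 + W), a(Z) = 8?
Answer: 40064/37 ≈ 1082.8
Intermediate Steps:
P(W) = (-2 + W)/(4 + W)
n(h) = -7/37 (n(h) = 7/(-37) = 7*(-1/37) = -7/37)
G = -1083 (G = -3*(-27 + 8)² = -3*(-19)² = -3*361 = -1083)
n(P(1/(-11 + 7))) - G = -7/37 - 1*(-1083) = -7/37 + 1083 = 40064/37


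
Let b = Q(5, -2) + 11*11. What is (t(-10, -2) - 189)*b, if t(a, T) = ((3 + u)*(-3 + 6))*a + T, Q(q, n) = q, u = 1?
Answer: -39186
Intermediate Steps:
b = 126 (b = 5 + 11*11 = 5 + 121 = 126)
t(a, T) = T + 12*a (t(a, T) = ((3 + 1)*(-3 + 6))*a + T = (4*3)*a + T = 12*a + T = T + 12*a)
(t(-10, -2) - 189)*b = ((-2 + 12*(-10)) - 189)*126 = ((-2 - 120) - 189)*126 = (-122 - 189)*126 = -311*126 = -39186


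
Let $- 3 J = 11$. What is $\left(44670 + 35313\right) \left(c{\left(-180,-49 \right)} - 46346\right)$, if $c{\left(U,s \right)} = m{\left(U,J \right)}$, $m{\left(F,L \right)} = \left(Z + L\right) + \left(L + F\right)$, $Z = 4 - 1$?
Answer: $-3721635651$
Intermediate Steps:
$J = - \frac{11}{3}$ ($J = \left(- \frac{1}{3}\right) 11 = - \frac{11}{3} \approx -3.6667$)
$Z = 3$ ($Z = 4 - 1 = 3$)
$m{\left(F,L \right)} = 3 + F + 2 L$ ($m{\left(F,L \right)} = \left(3 + L\right) + \left(L + F\right) = \left(3 + L\right) + \left(F + L\right) = 3 + F + 2 L$)
$c{\left(U,s \right)} = - \frac{13}{3} + U$ ($c{\left(U,s \right)} = 3 + U + 2 \left(- \frac{11}{3}\right) = 3 + U - \frac{22}{3} = - \frac{13}{3} + U$)
$\left(44670 + 35313\right) \left(c{\left(-180,-49 \right)} - 46346\right) = \left(44670 + 35313\right) \left(\left(- \frac{13}{3} - 180\right) - 46346\right) = 79983 \left(- \frac{553}{3} - 46346\right) = 79983 \left(- \frac{139591}{3}\right) = -3721635651$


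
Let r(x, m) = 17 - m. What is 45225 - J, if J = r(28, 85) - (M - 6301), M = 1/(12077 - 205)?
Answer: 462913025/11872 ≈ 38992.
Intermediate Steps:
M = 1/11872 ≈ 8.4232e-5
J = 73998175/11872 (J = (17 - 1*85) - (1/11872 - 6301) = (17 - 85) - 1*(-74805471/11872) = -68 + 74805471/11872 = 73998175/11872 ≈ 6233.0)
45225 - J = 45225 - 1*73998175/11872 = 45225 - 73998175/11872 = 462913025/11872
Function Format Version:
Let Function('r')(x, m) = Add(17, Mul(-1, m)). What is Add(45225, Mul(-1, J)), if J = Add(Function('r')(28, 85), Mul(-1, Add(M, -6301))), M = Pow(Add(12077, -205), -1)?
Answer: Rational(462913025, 11872) ≈ 38992.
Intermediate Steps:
M = Rational(1, 11872) (M = Pow(11872, -1) = Rational(1, 11872) ≈ 8.4232e-5)
J = Rational(73998175, 11872) (J = Add(Add(17, Mul(-1, 85)), Mul(-1, Add(Rational(1, 11872), -6301))) = Add(Add(17, -85), Mul(-1, Rational(-74805471, 11872))) = Add(-68, Rational(74805471, 11872)) = Rational(73998175, 11872) ≈ 6233.0)
Add(45225, Mul(-1, J)) = Add(45225, Mul(-1, Rational(73998175, 11872))) = Add(45225, Rational(-73998175, 11872)) = Rational(462913025, 11872)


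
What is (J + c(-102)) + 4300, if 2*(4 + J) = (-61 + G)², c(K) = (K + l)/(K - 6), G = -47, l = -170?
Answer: 273524/27 ≈ 10131.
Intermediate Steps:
c(K) = (-170 + K)/(-6 + K) (c(K) = (K - 170)/(K - 6) = (-170 + K)/(-6 + K))
J = 5828 (J = -4 + (-61 - 47)²/2 = -4 + (½)*(-108)² = -4 + (½)*11664 = -4 + 5832 = 5828)
(J + c(-102)) + 4300 = (5828 + (-170 - 102)/(-6 - 102)) + 4300 = (5828 - 272/(-108)) + 4300 = (5828 - 1/108*(-272)) + 4300 = (5828 + 68/27) + 4300 = 157424/27 + 4300 = 273524/27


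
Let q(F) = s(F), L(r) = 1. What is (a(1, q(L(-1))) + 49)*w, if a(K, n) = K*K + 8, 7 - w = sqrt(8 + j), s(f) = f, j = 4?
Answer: 406 - 116*sqrt(3) ≈ 205.08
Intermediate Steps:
q(F) = F
w = 7 - 2*sqrt(3) (w = 7 - sqrt(8 + 4) = 7 - sqrt(12) = 7 - 2*sqrt(3) ≈ 3.5359)
a(K, n) = 8 + K**2 (a(K, n) = K**2 + 8 = 8 + K**2)
(a(1, q(L(-1))) + 49)*w = ((8 + 1**2) + 49)*(7 - 2*sqrt(3)) = ((8 + 1) + 49)*(7 - 2*sqrt(3)) = (9 + 49)*(7 - 2*sqrt(3)) = 58*(7 - 2*sqrt(3)) = 406 - 116*sqrt(3)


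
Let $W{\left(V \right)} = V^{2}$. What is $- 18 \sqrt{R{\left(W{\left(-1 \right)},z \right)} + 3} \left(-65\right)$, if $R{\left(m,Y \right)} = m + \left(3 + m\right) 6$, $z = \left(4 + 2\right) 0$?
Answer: $2340 \sqrt{7} \approx 6191.1$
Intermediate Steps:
$z = 0$ ($z = 6 \cdot 0 = 0$)
$R{\left(m,Y \right)} = 18 + 7 m$ ($R{\left(m,Y \right)} = m + \left(18 + 6 m\right) = 18 + 7 m$)
$- 18 \sqrt{R{\left(W{\left(-1 \right)},z \right)} + 3} \left(-65\right) = - 18 \sqrt{\left(18 + 7 \left(-1\right)^{2}\right) + 3} \left(-65\right) = - 18 \sqrt{\left(18 + 7 \cdot 1\right) + 3} \left(-65\right) = - 18 \sqrt{\left(18 + 7\right) + 3} \left(-65\right) = - 18 \sqrt{25 + 3} \left(-65\right) = - 18 \sqrt{28} \left(-65\right) = - 18 \cdot 2 \sqrt{7} \left(-65\right) = - 36 \sqrt{7} \left(-65\right) = 2340 \sqrt{7}$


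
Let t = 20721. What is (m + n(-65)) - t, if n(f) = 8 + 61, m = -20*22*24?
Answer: -31212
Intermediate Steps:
m = -10560 (m = -440*24 = -10560)
n(f) = 69
(m + n(-65)) - t = (-10560 + 69) - 1*20721 = -10491 - 20721 = -31212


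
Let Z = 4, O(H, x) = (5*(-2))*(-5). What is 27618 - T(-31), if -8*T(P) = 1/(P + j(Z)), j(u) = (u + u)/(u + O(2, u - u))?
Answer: 184046325/6664 ≈ 27618.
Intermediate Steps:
O(H, x) = 50 (O(H, x) = -10*(-5) = 50)
j(u) = 2*u/(50 + u) (j(u) = (u + u)/(u + 50) = (2*u)/(50 + u) = 2*u/(50 + u))
T(P) = -1/(8*(4/27 + P)) (T(P) = -1/(8*(P + 2*4/(50 + 4))) = -1/(8*(P + 2*4/54)) = -1/(8*(P + 2*4*(1/54))) = -1/(8*(P + 4/27)) = -1/(8*(4/27 + P)))
27618 - T(-31) = 27618 - (-27)/(32 + 216*(-31)) = 27618 - (-27)/(32 - 6696) = 27618 - (-27)/(-6664) = 27618 - (-27)*(-1)/6664 = 27618 - 1*27/6664 = 27618 - 27/6664 = 184046325/6664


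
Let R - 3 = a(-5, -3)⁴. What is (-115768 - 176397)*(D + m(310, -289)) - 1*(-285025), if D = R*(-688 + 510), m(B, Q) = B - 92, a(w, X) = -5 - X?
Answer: 924695085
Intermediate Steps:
m(B, Q) = -92 + B
R = 19 (R = 3 + (-5 - 1*(-3))⁴ = 3 + (-5 + 3)⁴ = 3 + (-2)⁴ = 3 + 16 = 19)
D = -3382 (D = 19*(-688 + 510) = 19*(-178) = -3382)
(-115768 - 176397)*(D + m(310, -289)) - 1*(-285025) = (-115768 - 176397)*(-3382 + (-92 + 310)) - 1*(-285025) = -292165*(-3382 + 218) + 285025 = -292165*(-3164) + 285025 = 924410060 + 285025 = 924695085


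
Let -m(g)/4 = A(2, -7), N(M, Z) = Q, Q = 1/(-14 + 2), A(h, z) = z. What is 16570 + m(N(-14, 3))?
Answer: 16598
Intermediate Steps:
Q = -1/12 (Q = 1/(-12) = -1/12 ≈ -0.083333)
N(M, Z) = -1/12
m(g) = 28 (m(g) = -4*(-7) = 28)
16570 + m(N(-14, 3)) = 16570 + 28 = 16598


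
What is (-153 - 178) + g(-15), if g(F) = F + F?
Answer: -361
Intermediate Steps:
g(F) = 2*F
(-153 - 178) + g(-15) = (-153 - 178) + 2*(-15) = -331 - 30 = -361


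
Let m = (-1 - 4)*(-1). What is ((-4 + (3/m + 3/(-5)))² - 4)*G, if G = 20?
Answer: 240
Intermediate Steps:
m = 5 (m = -5*(-1) = 5)
((-4 + (3/m + 3/(-5)))² - 4)*G = ((-4 + (3/5 + 3/(-5)))² - 4)*20 = ((-4 + (3*(⅕) + 3*(-⅕)))² - 4)*20 = ((-4 + (⅗ - ⅗))² - 4)*20 = ((-4 + 0)² - 4)*20 = ((-4)² - 4)*20 = (16 - 4)*20 = 12*20 = 240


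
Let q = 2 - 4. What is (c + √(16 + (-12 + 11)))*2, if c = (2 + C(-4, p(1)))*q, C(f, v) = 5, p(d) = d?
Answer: -28 + 2*√15 ≈ -20.254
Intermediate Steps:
q = -2
c = -14 (c = (2 + 5)*(-2) = 7*(-2) = -14)
(c + √(16 + (-12 + 11)))*2 = (-14 + √(16 + (-12 + 11)))*2 = (-14 + √(16 - 1))*2 = (-14 + √15)*2 = -28 + 2*√15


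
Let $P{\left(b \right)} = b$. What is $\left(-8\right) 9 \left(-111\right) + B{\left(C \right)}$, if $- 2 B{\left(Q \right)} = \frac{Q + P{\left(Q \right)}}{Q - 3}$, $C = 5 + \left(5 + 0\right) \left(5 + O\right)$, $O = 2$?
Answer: $\frac{295664}{37} \approx 7990.9$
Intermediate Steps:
$C = 40$ ($C = 5 + \left(5 + 0\right) \left(5 + 2\right) = 5 + 5 \cdot 7 = 5 + 35 = 40$)
$B{\left(Q \right)} = - \frac{Q}{-3 + Q}$ ($B{\left(Q \right)} = - \frac{\left(Q + Q\right) \frac{1}{Q - 3}}{2} = - \frac{2 Q \frac{1}{-3 + Q}}{2} = - \frac{Q}{-3 + Q}$)
$\left(-8\right) 9 \left(-111\right) + B{\left(C \right)} = \left(-8\right) 9 \left(-111\right) - \frac{40}{-3 + 40} = \left(-72\right) \left(-111\right) - \frac{40}{37} = 7992 - 40 \cdot \frac{1}{37} = 7992 - \frac{40}{37} = \frac{295664}{37}$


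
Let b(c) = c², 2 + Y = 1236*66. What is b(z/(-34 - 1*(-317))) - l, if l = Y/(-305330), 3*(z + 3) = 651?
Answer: 10258036383/12226787185 ≈ 0.83898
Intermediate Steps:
z = 214 (z = -3 + (⅓)*651 = -3 + 217 = 214)
Y = 81574 (Y = -2 + 1236*66 = -2 + 81576 = 81574)
l = -40787/152665 (l = 81574/(-305330) = 81574*(-1/305330) = -40787/152665 ≈ -0.26717)
b(z/(-34 - 1*(-317))) - l = (214/(-34 - 1*(-317)))² - 1*(-40787/152665) = (214/(-34 + 317))² + 40787/152665 = (214/283)² + 40787/152665 = 45796/80089 + 40787/152665 = 10258036383/12226787185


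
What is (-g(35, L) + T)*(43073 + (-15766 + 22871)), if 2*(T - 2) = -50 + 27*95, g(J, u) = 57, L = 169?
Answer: 60339045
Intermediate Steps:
T = 2519/2 (T = 2 + (-50 + 27*95)/2 = 2 + (-50 + 2565)/2 = 2 + (½)*2515 = 2 + 2515/2 = 2519/2 ≈ 1259.5)
(-g(35, L) + T)*(43073 + (-15766 + 22871)) = (-1*57 + 2519/2)*(43073 + (-15766 + 22871)) = (-57 + 2519/2)*(43073 + 7105) = (2405/2)*50178 = 60339045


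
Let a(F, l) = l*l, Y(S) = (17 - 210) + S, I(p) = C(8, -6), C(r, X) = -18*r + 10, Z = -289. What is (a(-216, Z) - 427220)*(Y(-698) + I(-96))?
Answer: 352291475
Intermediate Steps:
C(r, X) = 10 - 18*r
I(p) = -134 (I(p) = 10 - 18*8 = 10 - 144 = -134)
Y(S) = -193 + S
a(F, l) = l²
(a(-216, Z) - 427220)*(Y(-698) + I(-96)) = ((-289)² - 427220)*((-193 - 698) - 134) = (83521 - 427220)*(-891 - 134) = -343699*(-1025) = 352291475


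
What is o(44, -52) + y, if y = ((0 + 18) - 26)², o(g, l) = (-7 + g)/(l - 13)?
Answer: 4123/65 ≈ 63.431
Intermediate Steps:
o(g, l) = (-7 + g)/(-13 + l)
y = 64 (y = (18 - 26)² = (-8)² = 64)
o(44, -52) + y = (-7 + 44)/(-13 - 52) + 64 = 37/(-65) + 64 = -1/65*37 + 64 = -37/65 + 64 = 4123/65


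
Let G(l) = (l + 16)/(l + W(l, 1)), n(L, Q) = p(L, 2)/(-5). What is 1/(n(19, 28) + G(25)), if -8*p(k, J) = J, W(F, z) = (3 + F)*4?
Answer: 2740/957 ≈ 2.8631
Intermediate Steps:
W(F, z) = 12 + 4*F
p(k, J) = -J/8
n(L, Q) = 1/20 (n(L, Q) = -⅛*2/(-5) = -¼*(-⅕) = 1/20)
G(l) = (16 + l)/(12 + 5*l) (G(l) = (l + 16)/(l + (12 + 4*l)) = (16 + l)/(12 + 5*l))
1/(n(19, 28) + G(25)) = 1/(1/20 + (16 + 25)/(12 + 5*25)) = 1/(1/20 + 41/(12 + 125)) = 1/(1/20 + 41/137) = 1/(957/2740) = 2740/957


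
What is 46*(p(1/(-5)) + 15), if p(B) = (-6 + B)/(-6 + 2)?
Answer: 7613/10 ≈ 761.30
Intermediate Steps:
p(B) = 3/2 - B/4 (p(B) = (-6 + B)/(-4) = (-6 + B)*(-1/4) = 3/2 - B/4)
46*(p(1/(-5)) + 15) = 46*((3/2 - 1/4/(-5)) + 15) = 46*((3/2 - 1/4*(-1/5)) + 15) = 46*((3/2 + 1/20) + 15) = 46*(31/20 + 15) = 46*(331/20) = 7613/10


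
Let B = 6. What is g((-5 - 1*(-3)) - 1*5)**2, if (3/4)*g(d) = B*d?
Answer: 3136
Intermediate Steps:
g(d) = 8*d (g(d) = 4*(6*d)/3 = 8*d)
g((-5 - 1*(-3)) - 1*5)**2 = (8*((-5 - 1*(-3)) - 1*5))**2 = (8*((-5 + 3) - 5))**2 = (8*(-2 - 5))**2 = (8*(-7))**2 = (-56)**2 = 3136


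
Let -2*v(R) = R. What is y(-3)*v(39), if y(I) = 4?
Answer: -78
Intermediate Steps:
v(R) = -R/2
y(-3)*v(39) = 4*(-1/2*39) = 4*(-39/2) = -78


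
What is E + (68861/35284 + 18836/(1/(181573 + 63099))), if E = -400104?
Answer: 162597199788253/35284 ≈ 4.6082e+9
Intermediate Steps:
E + (68861/35284 + 18836/(1/(181573 + 63099))) = -400104 + (68861/35284 + 18836/(1/(181573 + 63099))) = -400104 + (68861*(1/35284) + 18836/(1/244672)) = -400104 + (68861/35284 + 18836/(1/244672)) = -400104 + (68861/35284 + 18836*244672) = -400104 + (68861/35284 + 4608641792) = -400104 + 162611317057789/35284 = 162597199788253/35284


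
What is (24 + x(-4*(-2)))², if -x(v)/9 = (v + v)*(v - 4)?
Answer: 304704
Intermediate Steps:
x(v) = -18*v*(-4 + v) (x(v) = -9*(v + v)*(v - 4) = -9*2*v*(-4 + v) = -18*v*(-4 + v))
(24 + x(-4*(-2)))² = (24 + 18*(-4*(-2))*(4 - (-4)*(-2)))² = (24 + 18*8*(4 - 1*8))² = (24 + 18*8*(4 - 8))² = (24 + 18*8*(-4))² = (24 - 576)² = (-552)² = 304704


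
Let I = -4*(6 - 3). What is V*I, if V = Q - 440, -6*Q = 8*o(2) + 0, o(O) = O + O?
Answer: 5344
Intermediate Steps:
o(O) = 2*O
Q = -16/3 (Q = -(8*(2*2) + 0)/6 = -(8*4 + 0)/6 = -(32 + 0)/6 = -⅙*32 = -16/3 ≈ -5.3333)
V = -1336/3 (V = -16/3 - 440 = -1336/3 ≈ -445.33)
I = -12 (I = -4*3 = -12)
V*I = -1336/3*(-12) = 5344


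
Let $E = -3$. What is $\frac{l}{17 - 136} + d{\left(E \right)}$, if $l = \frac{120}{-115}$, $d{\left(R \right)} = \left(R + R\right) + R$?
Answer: $- \frac{24609}{2737} \approx -8.9912$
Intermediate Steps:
$d{\left(R \right)} = 3 R$ ($d{\left(R \right)} = 2 R + R = 3 R$)
$l = - \frac{24}{23}$ ($l = 120 \left(- \frac{1}{115}\right) = - \frac{24}{23} \approx -1.0435$)
$\frac{l}{17 - 136} + d{\left(E \right)} = \frac{1}{17 - 136} \left(- \frac{24}{23}\right) + 3 \left(-3\right) = \frac{1}{-119} \left(- \frac{24}{23}\right) - 9 = \left(- \frac{1}{119}\right) \left(- \frac{24}{23}\right) - 9 = \frac{24}{2737} - 9 = - \frac{24609}{2737}$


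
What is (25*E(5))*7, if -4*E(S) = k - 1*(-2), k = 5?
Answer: -1225/4 ≈ -306.25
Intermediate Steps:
E(S) = -7/4 (E(S) = -(5 - 1*(-2))/4 = -(5 + 2)/4 = -¼*7 = -7/4)
(25*E(5))*7 = (25*(-7/4))*7 = -175/4*7 = -1225/4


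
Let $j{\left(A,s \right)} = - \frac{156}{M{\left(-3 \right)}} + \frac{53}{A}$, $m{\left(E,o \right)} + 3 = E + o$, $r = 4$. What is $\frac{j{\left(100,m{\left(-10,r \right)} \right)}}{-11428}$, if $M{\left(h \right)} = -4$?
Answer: $- \frac{3953}{1142800} \approx -0.003459$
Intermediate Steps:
$m{\left(E,o \right)} = -3 + E + o$ ($m{\left(E,o \right)} = -3 + \left(E + o\right) = -3 + E + o$)
$j{\left(A,s \right)} = 39 + \frac{53}{A}$ ($j{\left(A,s \right)} = - \frac{156}{-4} + \frac{53}{A} = \left(-156\right) \left(- \frac{1}{4}\right) + \frac{53}{A} = 39 + \frac{53}{A}$)
$\frac{j{\left(100,m{\left(-10,r \right)} \right)}}{-11428} = \frac{39 + \frac{53}{100}}{-11428} = \left(39 + 53 \cdot \frac{1}{100}\right) \left(- \frac{1}{11428}\right) = \left(39 + \frac{53}{100}\right) \left(- \frac{1}{11428}\right) = \frac{3953}{100} \left(- \frac{1}{11428}\right) = - \frac{3953}{1142800}$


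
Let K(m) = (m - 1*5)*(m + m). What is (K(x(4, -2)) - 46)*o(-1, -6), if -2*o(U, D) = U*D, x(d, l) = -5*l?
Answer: -162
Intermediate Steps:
K(m) = 2*m*(-5 + m) (K(m) = (m - 5)*(2*m) = (-5 + m)*(2*m) = 2*m*(-5 + m))
o(U, D) = -D*U/2 (o(U, D) = -U*D/2 = -D*U/2)
(K(x(4, -2)) - 46)*o(-1, -6) = (2*(-5*(-2))*(-5 - 5*(-2)) - 46)*(-1/2*(-6)*(-1)) = (2*10*(-5 + 10) - 46)*(-3) = (2*10*5 - 46)*(-3) = (100 - 46)*(-3) = 54*(-3) = -162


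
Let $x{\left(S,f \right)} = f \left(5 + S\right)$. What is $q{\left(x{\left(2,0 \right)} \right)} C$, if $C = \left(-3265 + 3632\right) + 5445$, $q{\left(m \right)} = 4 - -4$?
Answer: $46496$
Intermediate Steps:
$q{\left(m \right)} = 8$ ($q{\left(m \right)} = 4 + 4 = 8$)
$C = 5812$ ($C = 367 + 5445 = 5812$)
$q{\left(x{\left(2,0 \right)} \right)} C = 8 \cdot 5812 = 46496$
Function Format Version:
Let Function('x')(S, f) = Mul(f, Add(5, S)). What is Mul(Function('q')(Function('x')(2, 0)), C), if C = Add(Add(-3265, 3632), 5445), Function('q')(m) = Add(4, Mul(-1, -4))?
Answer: 46496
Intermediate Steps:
Function('q')(m) = 8 (Function('q')(m) = Add(4, 4) = 8)
C = 5812 (C = Add(367, 5445) = 5812)
Mul(Function('q')(Function('x')(2, 0)), C) = Mul(8, 5812) = 46496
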